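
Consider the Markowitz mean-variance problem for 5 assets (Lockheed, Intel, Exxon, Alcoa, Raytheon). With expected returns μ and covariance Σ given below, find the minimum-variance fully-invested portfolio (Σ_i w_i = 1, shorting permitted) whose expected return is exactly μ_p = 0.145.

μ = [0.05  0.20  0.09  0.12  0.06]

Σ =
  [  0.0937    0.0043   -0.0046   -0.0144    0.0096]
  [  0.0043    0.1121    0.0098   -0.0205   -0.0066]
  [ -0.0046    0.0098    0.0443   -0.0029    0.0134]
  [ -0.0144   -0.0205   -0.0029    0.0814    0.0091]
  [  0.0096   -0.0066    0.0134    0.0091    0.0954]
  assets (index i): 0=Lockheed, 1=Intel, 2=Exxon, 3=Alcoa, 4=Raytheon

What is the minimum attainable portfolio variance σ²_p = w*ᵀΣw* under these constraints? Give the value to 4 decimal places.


g=Σ⁻¹μ = [0.8359  2.0089  1.7454  2.1642  0.2322]
h=Σ⁻¹𝟙 = [13.3964  10.0225  21.3176  17.3597  5.1773]
a=μᵀg=0.874309  b=𝟙ᵀg=6.986710  c=𝟙ᵀh=67.273502  D=ac−b²=10.003715
λ₁=(c·0.145−b)/D = (67.273502·0.145−6.986710)/10.003715 = 0.276692
λ₂=(a−b·0.145)/D = (0.874309−6.986710·0.145)/10.003715 = -0.013871
w* = 0.276692·g + -0.013871·h:
  w_0 = 0.276692·0.8359 + -0.013871·13.3964 = 0.0455  (Lockheed)
  w_1 = 0.276692·2.0089 + -0.013871·10.0225 = 0.4168  (Intel)
  w_2 = 0.276692·1.7454 + -0.013871·21.3176 = 0.1872  (Exxon)
  w_3 = 0.276692·2.1642 + -0.013871·17.3597 = 0.3580  (Alcoa)
  w_4 = 0.276692·0.2322 + -0.013871·5.1773 = -0.0076  (Raytheon)
Σw_i=1.0000  μᵀw=0.1450
σ²=wᵀΣw=λ₁·μ_p+λ₂ = 0.276692·0.145 + -0.013871 = 0.026249 ≈ 0.0262

0.0262


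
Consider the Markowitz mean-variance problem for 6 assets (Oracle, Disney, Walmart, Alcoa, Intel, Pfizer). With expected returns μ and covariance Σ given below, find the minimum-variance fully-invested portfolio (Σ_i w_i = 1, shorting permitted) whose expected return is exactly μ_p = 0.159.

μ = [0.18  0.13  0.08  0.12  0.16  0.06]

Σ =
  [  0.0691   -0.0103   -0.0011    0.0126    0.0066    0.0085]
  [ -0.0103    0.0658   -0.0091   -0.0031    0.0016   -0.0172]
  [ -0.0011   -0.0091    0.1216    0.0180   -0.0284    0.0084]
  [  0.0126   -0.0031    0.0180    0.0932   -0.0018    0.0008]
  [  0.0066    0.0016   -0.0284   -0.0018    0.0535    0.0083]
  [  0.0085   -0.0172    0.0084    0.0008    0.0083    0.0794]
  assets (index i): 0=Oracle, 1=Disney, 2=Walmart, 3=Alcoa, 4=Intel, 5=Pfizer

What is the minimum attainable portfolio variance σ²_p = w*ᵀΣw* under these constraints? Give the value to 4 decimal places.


g=Σ⁻¹μ = [2.4929  2.6749  1.5035  0.8089  3.3429  0.5516]
h=Σ⁻¹𝟙 = [13.0235  22.0755  13.1170  7.4846  21.7396  12.2467]
a=μᵀg=1.581768  b=𝟙ᵀg=11.374698  c=𝟙ᵀh=89.686931  D=ac−b²=12.480174
λ₁=(c·0.159−b)/D = (89.686931·0.159−11.374698)/12.480174 = 0.231209
λ₂=(a−b·0.159)/D = (1.581768−11.374698·0.159)/12.480174 = -0.018174
w* = 0.231209·g + -0.018174·h:
  w_0 = 0.231209·2.4929 + -0.018174·13.0235 = 0.3397  (Oracle)
  w_1 = 0.231209·2.6749 + -0.018174·22.0755 = 0.2173  (Disney)
  w_2 = 0.231209·1.5035 + -0.018174·13.1170 = 0.1092  (Walmart)
  w_3 = 0.231209·0.8089 + -0.018174·7.4846 = 0.0510  (Alcoa)
  w_4 = 0.231209·3.3429 + -0.018174·21.7396 = 0.3778  (Intel)
  w_5 = 0.231209·0.5516 + -0.018174·12.2467 = -0.0950  (Pfizer)
Σw_i=1.0000  μᵀw=0.1590
σ²=wᵀΣw=λ₁·μ_p+λ₂ = 0.231209·0.159 + -0.018174 = 0.018589 ≈ 0.0186

0.0186


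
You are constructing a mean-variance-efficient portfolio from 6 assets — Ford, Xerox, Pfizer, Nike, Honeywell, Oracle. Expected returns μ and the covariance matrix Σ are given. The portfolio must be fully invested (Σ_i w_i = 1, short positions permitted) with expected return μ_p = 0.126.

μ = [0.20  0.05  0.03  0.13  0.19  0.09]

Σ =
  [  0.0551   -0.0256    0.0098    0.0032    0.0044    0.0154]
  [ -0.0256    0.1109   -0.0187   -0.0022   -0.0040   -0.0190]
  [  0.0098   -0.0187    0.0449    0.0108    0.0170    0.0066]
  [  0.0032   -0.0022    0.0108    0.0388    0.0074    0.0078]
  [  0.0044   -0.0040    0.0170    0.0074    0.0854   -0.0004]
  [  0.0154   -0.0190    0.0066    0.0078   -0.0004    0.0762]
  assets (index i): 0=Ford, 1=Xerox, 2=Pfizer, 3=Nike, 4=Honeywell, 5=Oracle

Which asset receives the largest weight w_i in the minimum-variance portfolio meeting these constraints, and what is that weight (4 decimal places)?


g=Σ⁻¹μ = [4.0069  1.3994  -1.1901  2.9285  2.0696  0.5344]
h=Σ⁻¹𝟙 = [19.2496  18.8666  17.7745  16.8877  6.6501  10.7040]
a=μᵀg=1.657677  b=𝟙ᵀg=9.748745  c=𝟙ᵀh=90.132356  D=ac−b²=54.372278
λ₁=(c·0.126−b)/D = (90.132356·0.126−9.748745)/54.372278 = 0.029573
λ₂=(a−b·0.126)/D = (1.657677−9.748745·0.126)/54.372278 = 0.007896
w* = 0.029573·g + 0.007896·h:
  w_0 = 0.029573·4.0069 + 0.007896·19.2496 = 0.2705  (Ford)
  w_1 = 0.029573·1.3994 + 0.007896·18.8666 = 0.1904  (Xerox)
  w_2 = 0.029573·-1.1901 + 0.007896·17.7745 = 0.1052  (Pfizer)
  w_3 = 0.029573·2.9285 + 0.007896·16.8877 = 0.2200  (Nike)
  w_4 = 0.029573·2.0696 + 0.007896·6.6501 = 0.1137  (Honeywell)
  w_5 = 0.029573·0.5344 + 0.007896·10.7040 = 0.1003  (Oracle)
Σw_i=1.0000  μᵀw=0.1260
σ²=wᵀΣw=λ₁·μ_p+λ₂ = 0.029573·0.126 + 0.007896 = 0.011622 ≈ 0.0116

Ford (0.2705)


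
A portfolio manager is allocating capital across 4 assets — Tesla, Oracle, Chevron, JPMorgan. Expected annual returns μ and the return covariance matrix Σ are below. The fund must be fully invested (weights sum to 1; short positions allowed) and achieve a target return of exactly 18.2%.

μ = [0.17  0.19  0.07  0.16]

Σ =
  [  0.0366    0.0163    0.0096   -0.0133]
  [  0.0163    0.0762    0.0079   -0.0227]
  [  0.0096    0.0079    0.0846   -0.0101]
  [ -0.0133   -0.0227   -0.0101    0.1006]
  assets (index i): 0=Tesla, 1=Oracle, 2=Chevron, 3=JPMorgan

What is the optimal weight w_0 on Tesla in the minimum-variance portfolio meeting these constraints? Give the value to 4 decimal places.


0.5121

x=Σ⁻¹μ = [4.5050  2.3042  0.4292  2.7491]
y=Σ⁻¹𝟙 = [25.7135  11.6546  9.8386  16.9574]
a=μᵀx=1.673554  b=𝟙ᵀx=9.987557  c=𝟙ᵀy=64.164145  D=ac−b²=7.630834
λ₁=(c·0.182−b)/D = (64.164145·0.182−9.987557)/7.630834 = 0.221511
λ₂=(a−b·0.182)/D = (1.673554−9.987557·0.182)/7.630834 = -0.018895
w* = 0.221511·x + -0.018895·y:
  w_0 = 0.221511·4.5050 + -0.018895·25.7135 = 0.5121  (Tesla)
  w_1 = 0.221511·2.3042 + -0.018895·11.6546 = 0.2902  (Oracle)
  w_2 = 0.221511·0.4292 + -0.018895·9.8386 = -0.0908  (Chevron)
  w_3 = 0.221511·2.7491 + -0.018895·16.9574 = 0.2885  (JPMorgan)
Σw_i=1.0000  μᵀw=0.1820
σ²=wᵀΣw=λ₁·μ_p+λ₂ = 0.221511·0.182 + -0.018895 = 0.021420 ≈ 0.0214


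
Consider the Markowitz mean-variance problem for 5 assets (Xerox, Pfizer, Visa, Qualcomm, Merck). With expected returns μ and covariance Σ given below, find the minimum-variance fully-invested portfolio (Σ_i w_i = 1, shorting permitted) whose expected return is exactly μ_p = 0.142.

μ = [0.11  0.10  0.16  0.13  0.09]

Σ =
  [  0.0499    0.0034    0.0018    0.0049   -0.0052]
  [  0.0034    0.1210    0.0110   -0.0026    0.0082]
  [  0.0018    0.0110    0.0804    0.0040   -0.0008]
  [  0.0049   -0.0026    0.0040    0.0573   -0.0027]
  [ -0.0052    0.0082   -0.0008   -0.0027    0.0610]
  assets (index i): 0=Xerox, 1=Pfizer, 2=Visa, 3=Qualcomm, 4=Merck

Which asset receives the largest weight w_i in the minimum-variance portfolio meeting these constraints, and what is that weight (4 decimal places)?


Visa (0.4985)

g=Σ⁻¹μ = [2.0769  0.5355  1.7841  2.0708  1.6955]
h=Σ⁻¹𝟙 = [19.5604  5.8726  10.5727  16.1618  18.1255]
a=μᵀg=0.989272  b=𝟙ᵀg=8.162860  c=𝟙ᵀh=70.292947  D=ac−b²=2.906550
λ₁=(c·0.142−b)/D = (70.292947·0.142−8.162860)/2.906550 = 0.625738
λ₂=(a−b·0.142)/D = (0.989272−8.162860·0.142)/2.906550 = -0.058438
w* = 0.625738·g + -0.058438·h:
  w_0 = 0.625738·2.0769 + -0.058438·19.5604 = 0.1565  (Xerox)
  w_1 = 0.625738·0.5355 + -0.058438·5.8726 = -0.0081  (Pfizer)
  w_2 = 0.625738·1.7841 + -0.058438·10.5727 = 0.4985  (Visa)
  w_3 = 0.625738·2.0708 + -0.058438·16.1618 = 0.3513  (Qualcomm)
  w_4 = 0.625738·1.6955 + -0.058438·18.1255 = 0.0017  (Merck)
Σw_i=1.0000  μᵀw=0.1420
σ²=wᵀΣw=λ₁·μ_p+λ₂ = 0.625738·0.142 + -0.058438 = 0.030416 ≈ 0.0304


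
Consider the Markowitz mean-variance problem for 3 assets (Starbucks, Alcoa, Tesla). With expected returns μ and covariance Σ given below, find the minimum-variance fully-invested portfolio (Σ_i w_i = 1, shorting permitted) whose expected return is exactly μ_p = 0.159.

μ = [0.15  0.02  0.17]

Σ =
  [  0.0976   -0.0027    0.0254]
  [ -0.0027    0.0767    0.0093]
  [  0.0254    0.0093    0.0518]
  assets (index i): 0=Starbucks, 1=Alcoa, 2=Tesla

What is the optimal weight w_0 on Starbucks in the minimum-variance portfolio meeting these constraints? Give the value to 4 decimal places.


0.2146

p=Σ⁻¹μ = [0.7771  -0.0650  2.9125]
q=Σ⁻¹𝟙 = [6.9757  11.6101  13.8001]
a=μᵀp=0.610388  b=𝟙ᵀp=3.624566  c=𝟙ᵀq=32.385835  D=ac−b²=6.630443
λ₁=(c·0.159−b)/D = (32.385835·0.159−3.624566)/6.630443 = 0.229967
λ₂=(a−b·0.159)/D = (0.610388−3.624566·0.159)/6.630443 = 0.005140
w* = 0.229967·p + 0.005140·q:
  w_0 = 0.229967·0.7771 + 0.005140·6.9757 = 0.2146  (Starbucks)
  w_1 = 0.229967·-0.0650 + 0.005140·11.6101 = 0.0447  (Alcoa)
  w_2 = 0.229967·2.9125 + 0.005140·13.8001 = 0.7407  (Tesla)
Σw_i=1.0000  μᵀw=0.1590
σ²=wᵀΣw=λ₁·μ_p+λ₂ = 0.229967·0.159 + 0.005140 = 0.041705 ≈ 0.0417


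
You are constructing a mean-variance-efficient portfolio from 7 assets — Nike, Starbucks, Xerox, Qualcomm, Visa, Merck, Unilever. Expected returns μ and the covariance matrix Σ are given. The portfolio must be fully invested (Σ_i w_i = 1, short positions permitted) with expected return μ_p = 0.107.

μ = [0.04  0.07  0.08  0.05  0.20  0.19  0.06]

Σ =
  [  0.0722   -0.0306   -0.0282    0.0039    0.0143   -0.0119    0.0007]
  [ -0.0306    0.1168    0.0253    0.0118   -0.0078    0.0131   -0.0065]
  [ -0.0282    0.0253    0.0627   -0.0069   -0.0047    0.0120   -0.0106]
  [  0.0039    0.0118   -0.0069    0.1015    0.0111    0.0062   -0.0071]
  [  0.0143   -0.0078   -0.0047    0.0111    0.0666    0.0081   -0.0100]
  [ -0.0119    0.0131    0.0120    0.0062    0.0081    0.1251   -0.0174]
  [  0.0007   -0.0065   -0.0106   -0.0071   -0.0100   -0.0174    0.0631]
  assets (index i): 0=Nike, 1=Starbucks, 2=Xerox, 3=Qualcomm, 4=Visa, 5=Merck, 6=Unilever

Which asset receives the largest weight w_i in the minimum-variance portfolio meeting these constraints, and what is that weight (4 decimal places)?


g=Σ⁻¹μ = [1.1633  0.6343  1.8954  0.2327  3.0792  1.4825  2.2447]
h=Σ⁻¹𝟙 = [27.4762  9.8694  29.2428  9.4800  13.7279  9.2004  27.2514]
a=μᵀg=1.286398  b=𝟙ᵀg=10.732067  c=𝟙ᵀh=126.248148  D=ac−b²=47.228154
λ₁=(c·0.107−b)/D = (126.248148·0.107−10.732067)/47.228154 = 0.058789
λ₂=(a−b·0.107)/D = (1.286398−10.732067·0.107)/47.228154 = 0.002923
w* = 0.058789·g + 0.002923·h:
  w_0 = 0.058789·1.1633 + 0.002923·27.4762 = 0.1487  (Nike)
  w_1 = 0.058789·0.6343 + 0.002923·9.8694 = 0.0661  (Starbucks)
  w_2 = 0.058789·1.8954 + 0.002923·29.2428 = 0.1969  (Xerox)
  w_3 = 0.058789·0.2327 + 0.002923·9.4800 = 0.0414  (Qualcomm)
  w_4 = 0.058789·3.0792 + 0.002923·13.7279 = 0.2212  (Visa)
  w_5 = 0.058789·1.4825 + 0.002923·9.2004 = 0.1141  (Merck)
  w_6 = 0.058789·2.2447 + 0.002923·27.2514 = 0.2116  (Unilever)
Σw_i=1.0000  μᵀw=0.1070
σ²=wᵀΣw=λ₁·μ_p+λ₂ = 0.058789·0.107 + 0.002923 = 0.009214 ≈ 0.0092

Visa (0.2212)


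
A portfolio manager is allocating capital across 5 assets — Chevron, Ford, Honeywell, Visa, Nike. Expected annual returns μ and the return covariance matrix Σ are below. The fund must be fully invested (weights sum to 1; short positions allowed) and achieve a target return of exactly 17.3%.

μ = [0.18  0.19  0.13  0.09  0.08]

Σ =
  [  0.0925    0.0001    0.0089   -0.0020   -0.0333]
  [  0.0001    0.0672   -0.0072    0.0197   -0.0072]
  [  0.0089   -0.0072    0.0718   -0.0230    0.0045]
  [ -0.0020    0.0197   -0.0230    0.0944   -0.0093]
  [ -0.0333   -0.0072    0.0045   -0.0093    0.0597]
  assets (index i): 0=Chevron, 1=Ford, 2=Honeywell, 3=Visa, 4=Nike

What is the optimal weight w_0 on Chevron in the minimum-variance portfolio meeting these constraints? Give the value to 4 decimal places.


u=Σ⁻¹μ = [3.0209  3.0479  1.9058  1.1839  3.4334]
v=Σ⁻¹𝟙 = [20.9128  15.5841  15.6347  14.6872  31.4043]
a=μᵀu=1.751846  b=𝟙ᵀu=12.591974  c=𝟙ᵀv=98.223042  D=ac−b²=13.513807
λ₁=(c·0.173−b)/D = (98.223042·0.173−12.591974)/13.513807 = 0.325638
λ₂=(a−b·0.173)/D = (1.751846−12.591974·0.173)/13.513807 = -0.031565
w* = 0.325638·u + -0.031565·v:
  w_0 = 0.325638·3.0209 + -0.031565·20.9128 = 0.3236  (Chevron)
  w_1 = 0.325638·3.0479 + -0.031565·15.5841 = 0.5006  (Ford)
  w_2 = 0.325638·1.9058 + -0.031565·15.6347 = 0.1271  (Honeywell)
  w_3 = 0.325638·1.1839 + -0.031565·14.6872 = -0.0781  (Visa)
  w_4 = 0.325638·3.4334 + -0.031565·31.4043 = 0.1268  (Nike)
Σw_i=1.0000  μᵀw=0.1730
σ²=wᵀΣw=λ₁·μ_p+λ₂ = 0.325638·0.173 + -0.031565 = 0.024770 ≈ 0.0248

0.3236


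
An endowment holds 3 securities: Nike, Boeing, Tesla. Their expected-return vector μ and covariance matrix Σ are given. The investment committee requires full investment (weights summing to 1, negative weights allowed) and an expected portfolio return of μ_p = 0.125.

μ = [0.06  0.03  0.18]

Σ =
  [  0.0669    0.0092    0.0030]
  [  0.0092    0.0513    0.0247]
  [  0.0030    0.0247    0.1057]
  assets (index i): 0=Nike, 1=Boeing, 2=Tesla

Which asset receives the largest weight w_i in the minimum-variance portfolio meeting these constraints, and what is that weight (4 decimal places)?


Tesla (0.5552)

p=Σ⁻¹μ = [0.8760  -0.4285  1.7782]
q=Σ⁻¹𝟙 = [12.7025  14.4606  5.7211]
a=μᵀp=0.359784  b=𝟙ᵀp=2.225761  c=𝟙ᵀq=32.884156  D=ac−b²=6.877169
λ₁=(c·0.125−b)/D = (32.884156·0.125−2.225761)/6.877169 = 0.274060
λ₂=(a−b·0.125)/D = (0.359784−2.225761·0.125)/6.877169 = 0.011860
w* = 0.274060·p + 0.011860·q:
  w_0 = 0.274060·0.8760 + 0.011860·12.7025 = 0.3907  (Nike)
  w_1 = 0.274060·-0.4285 + 0.011860·14.4606 = 0.0541  (Boeing)
  w_2 = 0.274060·1.7782 + 0.011860·5.7211 = 0.5552  (Tesla)
Σw_i=1.0000  μᵀw=0.1250
σ²=wᵀΣw=λ₁·μ_p+λ₂ = 0.274060·0.125 + 0.011860 = 0.046118 ≈ 0.0461


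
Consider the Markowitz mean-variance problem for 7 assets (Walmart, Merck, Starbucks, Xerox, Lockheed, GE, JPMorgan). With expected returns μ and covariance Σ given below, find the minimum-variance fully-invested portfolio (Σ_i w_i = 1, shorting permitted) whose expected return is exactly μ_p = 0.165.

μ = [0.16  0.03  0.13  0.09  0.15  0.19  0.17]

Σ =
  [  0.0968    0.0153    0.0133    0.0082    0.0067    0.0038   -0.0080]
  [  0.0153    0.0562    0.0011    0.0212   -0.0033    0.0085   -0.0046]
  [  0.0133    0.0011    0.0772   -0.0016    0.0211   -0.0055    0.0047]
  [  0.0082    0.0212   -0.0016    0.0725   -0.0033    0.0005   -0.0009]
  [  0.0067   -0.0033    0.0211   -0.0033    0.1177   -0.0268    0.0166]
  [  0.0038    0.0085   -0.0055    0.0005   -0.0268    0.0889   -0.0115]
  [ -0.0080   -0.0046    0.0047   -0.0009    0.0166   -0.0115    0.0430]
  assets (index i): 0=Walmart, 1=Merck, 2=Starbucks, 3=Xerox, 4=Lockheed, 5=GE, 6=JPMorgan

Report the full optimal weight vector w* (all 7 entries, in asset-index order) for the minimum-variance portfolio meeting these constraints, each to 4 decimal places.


p=Σ⁻¹μ = [1.6454  -0.4565  1.0844  1.2965  1.0723  3.0795  4.5290]
q=Σ⁻¹𝟙 = [7.4041  11.9379  9.3472  10.2055  6.8609  15.8322  26.6879]
a=μᵀp=2.023112  b=𝟙ᵀp=12.250621  c=𝟙ᵀq=88.275705  D=ac−b²=28.513906
λ₁=(c·0.165−b)/D = (88.275705·0.165−12.250621)/28.513906 = 0.081184
λ₂=(a−b·0.165)/D = (2.023112−12.250621·0.165)/28.513906 = 0.000062
w* = 0.081184·p + 0.000062·q:
  w_0 = 0.081184·1.6454 + 0.000062·7.4041 = 0.1340  (Walmart)
  w_1 = 0.081184·-0.4565 + 0.000062·11.9379 = -0.0363  (Merck)
  w_2 = 0.081184·1.0844 + 0.000062·9.3472 = 0.0886  (Starbucks)
  w_3 = 0.081184·1.2965 + 0.000062·10.2055 = 0.1059  (Xerox)
  w_4 = 0.081184·1.0723 + 0.000062·6.8609 = 0.0875  (Lockheed)
  w_5 = 0.081184·3.0795 + 0.000062·15.8322 = 0.2510  (GE)
  w_6 = 0.081184·4.5290 + 0.000062·26.6879 = 0.3693  (JPMorgan)
Σw_i=1.0000  μᵀw=0.1650
σ²=wᵀΣw=λ₁·μ_p+λ₂ = 0.081184·0.165 + 0.000062 = 0.013457 ≈ 0.0135

0.1340  -0.0363  0.0886  0.1059  0.0875  0.2510  0.3693


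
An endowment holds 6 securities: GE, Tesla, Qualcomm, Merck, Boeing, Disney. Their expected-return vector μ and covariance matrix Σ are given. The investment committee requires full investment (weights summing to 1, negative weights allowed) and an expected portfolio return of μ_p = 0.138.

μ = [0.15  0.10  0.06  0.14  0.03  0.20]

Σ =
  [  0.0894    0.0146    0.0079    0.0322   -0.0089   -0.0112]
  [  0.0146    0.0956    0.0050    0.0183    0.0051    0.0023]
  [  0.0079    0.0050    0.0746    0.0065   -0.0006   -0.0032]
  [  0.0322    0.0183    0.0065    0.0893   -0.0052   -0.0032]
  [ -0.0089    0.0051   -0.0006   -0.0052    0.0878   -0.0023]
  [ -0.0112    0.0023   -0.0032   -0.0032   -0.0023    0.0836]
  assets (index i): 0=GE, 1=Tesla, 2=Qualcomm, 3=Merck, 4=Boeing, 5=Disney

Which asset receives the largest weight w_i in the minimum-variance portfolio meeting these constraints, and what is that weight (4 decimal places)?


Disney (0.3478)

p=Σ⁻¹μ = [1.5833  0.4864  0.6379  0.9817  0.6064  2.6698]
q=Σ⁻¹𝟙 = [9.7339  6.0042  12.0878  6.8366  12.8864  14.1795]
a=μᵀp=1.013986  b=𝟙ᵀp=6.965380  c=𝟙ᵀq=61.728342  D=ac−b²=14.075166
λ₁=(c·0.138−b)/D = (61.728342·0.138−6.965380)/14.075166 = 0.110346
λ₂=(a−b·0.138)/D = (1.013986−6.965380·0.138)/14.075166 = 0.003749
w* = 0.110346·p + 0.003749·q:
  w_0 = 0.110346·1.5833 + 0.003749·9.7339 = 0.2112  (GE)
  w_1 = 0.110346·0.4864 + 0.003749·6.0042 = 0.0762  (Tesla)
  w_2 = 0.110346·0.6379 + 0.003749·12.0878 = 0.1157  (Qualcomm)
  w_3 = 0.110346·0.9817 + 0.003749·6.8366 = 0.1340  (Merck)
  w_4 = 0.110346·0.6064 + 0.003749·12.8864 = 0.1152  (Boeing)
  w_5 = 0.110346·2.6698 + 0.003749·14.1795 = 0.3478  (Disney)
Σw_i=1.0000  μᵀw=0.1380
σ²=wᵀΣw=λ₁·μ_p+λ₂ = 0.110346·0.138 + 0.003749 = 0.018976 ≈ 0.0190


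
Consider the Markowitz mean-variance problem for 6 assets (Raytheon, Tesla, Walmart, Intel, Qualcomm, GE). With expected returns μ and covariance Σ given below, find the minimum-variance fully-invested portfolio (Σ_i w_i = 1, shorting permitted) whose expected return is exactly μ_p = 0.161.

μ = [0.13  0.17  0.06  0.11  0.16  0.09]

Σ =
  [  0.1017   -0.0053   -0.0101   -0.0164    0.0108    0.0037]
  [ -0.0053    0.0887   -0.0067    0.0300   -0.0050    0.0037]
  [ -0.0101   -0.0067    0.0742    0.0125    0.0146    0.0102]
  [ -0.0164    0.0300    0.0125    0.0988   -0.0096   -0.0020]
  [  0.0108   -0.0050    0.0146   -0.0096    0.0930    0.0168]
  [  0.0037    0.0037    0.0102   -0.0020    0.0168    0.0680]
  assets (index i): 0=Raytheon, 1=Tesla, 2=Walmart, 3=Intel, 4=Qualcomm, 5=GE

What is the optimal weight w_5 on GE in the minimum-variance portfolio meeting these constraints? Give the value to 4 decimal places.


-0.0063

x=Σ⁻¹μ = [1.3879  1.8046  0.6154  0.8802  1.5228  0.7072]
y=Σ⁻¹𝟙 = [11.7557  9.9765  11.7469  8.4548  7.0998  10.2560]
a=μᵀx=0.928253  b=𝟙ᵀx=6.918094  c=𝟙ᵀy=59.289675  D=ac−b²=7.175790
λ₁=(c·0.161−b)/D = (59.289675·0.161−6.918094)/7.175790 = 0.366168
λ₂=(a−b·0.161)/D = (0.928253−6.918094·0.161)/7.175790 = -0.025859
w* = 0.366168·x + -0.025859·y:
  w_0 = 0.366168·1.3879 + -0.025859·11.7557 = 0.2042  (Raytheon)
  w_1 = 0.366168·1.8046 + -0.025859·9.9765 = 0.4028  (Tesla)
  w_2 = 0.366168·0.6154 + -0.025859·11.7469 = -0.0784  (Walmart)
  w_3 = 0.366168·0.8802 + -0.025859·8.4548 = 0.1037  (Intel)
  w_4 = 0.366168·1.5228 + -0.025859·7.0998 = 0.3740  (Qualcomm)
  w_5 = 0.366168·0.7072 + -0.025859·10.2560 = -0.0063  (GE)
Σw_i=1.0000  μᵀw=0.1610
σ²=wᵀΣw=λ₁·μ_p+λ₂ = 0.366168·0.161 + -0.025859 = 0.033094 ≈ 0.0331


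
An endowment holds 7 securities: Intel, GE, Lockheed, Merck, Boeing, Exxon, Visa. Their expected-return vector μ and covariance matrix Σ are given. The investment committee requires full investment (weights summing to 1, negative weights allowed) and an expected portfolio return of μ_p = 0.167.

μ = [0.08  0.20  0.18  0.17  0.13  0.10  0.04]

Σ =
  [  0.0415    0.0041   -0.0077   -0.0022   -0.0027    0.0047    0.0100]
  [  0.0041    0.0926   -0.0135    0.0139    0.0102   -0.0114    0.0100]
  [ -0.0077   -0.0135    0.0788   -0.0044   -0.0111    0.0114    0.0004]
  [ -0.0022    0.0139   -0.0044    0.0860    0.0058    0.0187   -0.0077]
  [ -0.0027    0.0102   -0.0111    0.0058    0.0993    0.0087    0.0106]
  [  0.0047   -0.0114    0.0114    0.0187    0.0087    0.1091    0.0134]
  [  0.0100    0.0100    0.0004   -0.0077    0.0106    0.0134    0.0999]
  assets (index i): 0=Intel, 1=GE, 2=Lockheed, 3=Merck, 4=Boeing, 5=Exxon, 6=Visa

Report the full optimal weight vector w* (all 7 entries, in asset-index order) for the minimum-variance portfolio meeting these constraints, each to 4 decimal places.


g=Σ⁻¹μ = [2.4727  2.1582  3.1390  1.6744  1.3940  0.3264  -0.1384]
h=Σ⁻¹𝟙 = [26.0215  9.4368  18.3239  10.6932  10.3028  3.7726  5.6122]
a=μᵀg=1.687443  b=𝟙ᵀg=11.026317  c=𝟙ᵀh=84.162890  D=ac−b²=20.440425
λ₁=(c·0.167−b)/D = (84.162890·0.167−11.026317)/20.440425 = 0.148181
λ₂=(a−b·0.167)/D = (1.687443−11.026317·0.167)/20.440425 = -0.007532
w* = 0.148181·g + -0.007532·h:
  w_0 = 0.148181·2.4727 + -0.007532·26.0215 = 0.1704  (Intel)
  w_1 = 0.148181·2.1582 + -0.007532·9.4368 = 0.2487  (GE)
  w_2 = 0.148181·3.1390 + -0.007532·18.3239 = 0.3271  (Lockheed)
  w_3 = 0.148181·1.6744 + -0.007532·10.6932 = 0.1676  (Merck)
  w_4 = 0.148181·1.3940 + -0.007532·10.3028 = 0.1290  (Boeing)
  w_5 = 0.148181·0.3264 + -0.007532·3.7726 = 0.0200  (Exxon)
  w_6 = 0.148181·-0.1384 + -0.007532·5.6122 = -0.0628  (Visa)
Σw_i=1.0000  μᵀw=0.1670
σ²=wᵀΣw=λ₁·μ_p+λ₂ = 0.148181·0.167 + -0.007532 = 0.017215 ≈ 0.0172

0.1704  0.2487  0.3271  0.1676  0.1290  0.0200  -0.0628


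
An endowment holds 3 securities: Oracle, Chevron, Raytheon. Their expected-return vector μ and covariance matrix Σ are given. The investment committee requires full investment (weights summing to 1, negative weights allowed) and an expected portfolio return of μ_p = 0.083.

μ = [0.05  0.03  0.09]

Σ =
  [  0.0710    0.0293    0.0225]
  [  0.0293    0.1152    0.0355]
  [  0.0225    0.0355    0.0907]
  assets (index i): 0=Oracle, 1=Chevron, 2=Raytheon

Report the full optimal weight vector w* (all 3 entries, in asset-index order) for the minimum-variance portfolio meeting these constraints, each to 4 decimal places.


0.3688  -0.1292  0.7604

u=Σ⁻¹μ = [0.4689  -0.1464  0.9333]
v=Σ⁻¹𝟙 = [10.2625  3.9315  6.9407]
a=μᵀu=0.103047  b=𝟙ᵀu=1.255738  c=𝟙ᵀv=21.134787  D=ac−b²=0.600997
λ₁=(c·0.083−b)/D = (21.134787·0.083−1.255738)/0.600997 = 0.829370
λ₂=(a−b·0.083)/D = (0.103047−1.255738·0.083)/0.600997 = -0.001962
w* = 0.829370·u + -0.001962·v:
  w_0 = 0.829370·0.4689 + -0.001962·10.2625 = 0.3688  (Oracle)
  w_1 = 0.829370·-0.1464 + -0.001962·3.9315 = -0.1292  (Chevron)
  w_2 = 0.829370·0.9333 + -0.001962·6.9407 = 0.7604  (Raytheon)
Σw_i=1.0000  μᵀw=0.0830
σ²=wᵀΣw=λ₁·μ_p+λ₂ = 0.829370·0.083 + -0.001962 = 0.066875 ≈ 0.0669


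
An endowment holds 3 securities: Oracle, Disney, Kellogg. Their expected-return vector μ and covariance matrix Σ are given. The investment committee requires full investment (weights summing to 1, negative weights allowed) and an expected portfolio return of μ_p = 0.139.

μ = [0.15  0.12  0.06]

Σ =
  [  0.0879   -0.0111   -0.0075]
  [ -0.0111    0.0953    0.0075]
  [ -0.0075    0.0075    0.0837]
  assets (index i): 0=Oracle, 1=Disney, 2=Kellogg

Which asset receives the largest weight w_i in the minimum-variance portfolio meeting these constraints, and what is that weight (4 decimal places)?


Oracle (0.6075)

x=Σ⁻¹μ = [1.9518  1.4264  0.7639]
y=Σ⁻¹𝟙 = [13.8237  11.1441  12.1875]
a=μᵀx=0.509771  b=𝟙ᵀx=4.142110  c=𝟙ᵀy=37.155420  D=ac−b²=1.783697
λ₁=(c·0.139−b)/D = (37.155420·0.139−4.142110)/1.783697 = 0.573244
λ₂=(a−b·0.139)/D = (0.509771−4.142110·0.139)/1.783697 = -0.036992
w* = 0.573244·x + -0.036992·y:
  w_0 = 0.573244·1.9518 + -0.036992·13.8237 = 0.6075  (Oracle)
  w_1 = 0.573244·1.4264 + -0.036992·11.1441 = 0.4054  (Disney)
  w_2 = 0.573244·0.7639 + -0.036992·12.1875 = -0.0129  (Kellogg)
Σw_i=1.0000  μᵀw=0.1390
σ²=wᵀΣw=λ₁·μ_p+λ₂ = 0.573244·0.139 + -0.036992 = 0.042689 ≈ 0.0427


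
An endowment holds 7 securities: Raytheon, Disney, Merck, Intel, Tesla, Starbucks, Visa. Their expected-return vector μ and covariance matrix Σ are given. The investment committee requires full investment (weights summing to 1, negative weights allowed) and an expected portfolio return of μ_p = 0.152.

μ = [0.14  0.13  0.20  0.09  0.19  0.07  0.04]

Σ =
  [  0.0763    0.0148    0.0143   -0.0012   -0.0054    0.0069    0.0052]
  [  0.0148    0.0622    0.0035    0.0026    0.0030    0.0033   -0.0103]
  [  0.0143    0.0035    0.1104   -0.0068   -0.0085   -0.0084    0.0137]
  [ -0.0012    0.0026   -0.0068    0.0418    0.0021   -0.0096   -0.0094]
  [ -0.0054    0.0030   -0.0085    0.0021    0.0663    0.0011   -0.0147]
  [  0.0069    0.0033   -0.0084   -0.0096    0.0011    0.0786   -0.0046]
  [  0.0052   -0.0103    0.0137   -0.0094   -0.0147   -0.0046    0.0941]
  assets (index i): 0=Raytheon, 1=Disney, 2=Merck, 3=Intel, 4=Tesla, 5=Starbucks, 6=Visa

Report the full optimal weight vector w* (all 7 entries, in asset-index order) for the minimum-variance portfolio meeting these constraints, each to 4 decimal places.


g=Σ⁻¹μ = [1.2538  1.5162  1.9892  2.7938  3.2855  1.2883  1.0875]
h=Σ⁻¹𝟙 = [7.7141  13.3491  10.2348  31.8370  18.9280  17.2061  17.1501]
a=μᵀg=1.779867  b=𝟙ᵀg=13.214399  c=𝟙ᵀh=116.419184  D=ac−b²=32.590288
λ₁=(c·0.152−b)/D = (116.419184·0.152−13.214399)/32.590288 = 0.137505
λ₂=(a−b·0.152)/D = (1.779867−13.214399·0.152)/32.590288 = -0.007018
w* = 0.137505·g + -0.007018·h:
  w_0 = 0.137505·1.2538 + -0.007018·7.7141 = 0.1183  (Raytheon)
  w_1 = 0.137505·1.5162 + -0.007018·13.3491 = 0.1148  (Disney)
  w_2 = 0.137505·1.9892 + -0.007018·10.2348 = 0.2017  (Merck)
  w_3 = 0.137505·2.7938 + -0.007018·31.8370 = 0.1607  (Intel)
  w_4 = 0.137505·3.2855 + -0.007018·18.9280 = 0.3189  (Tesla)
  w_5 = 0.137505·1.2883 + -0.007018·17.2061 = 0.0564  (Starbucks)
  w_6 = 0.137505·1.0875 + -0.007018·17.1501 = 0.0292  (Visa)
Σw_i=1.0000  μᵀw=0.1520
σ²=wᵀΣw=λ₁·μ_p+λ₂ = 0.137505·0.152 + -0.007018 = 0.013883 ≈ 0.0139

0.1183  0.1148  0.2017  0.1607  0.3189  0.0564  0.0292


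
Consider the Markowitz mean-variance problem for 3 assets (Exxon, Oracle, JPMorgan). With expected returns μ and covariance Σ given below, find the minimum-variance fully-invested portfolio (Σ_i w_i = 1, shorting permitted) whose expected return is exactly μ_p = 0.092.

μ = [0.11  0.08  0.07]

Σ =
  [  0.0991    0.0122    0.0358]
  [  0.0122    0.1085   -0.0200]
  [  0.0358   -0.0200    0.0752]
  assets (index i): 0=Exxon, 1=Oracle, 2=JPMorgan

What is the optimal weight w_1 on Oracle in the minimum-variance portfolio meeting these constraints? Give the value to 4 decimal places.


p=Σ⁻¹μ = [0.7216  0.8039  0.8011]
q=Σ⁻¹𝟙 = [3.3224  11.5699  14.7933]
a=μᵀp=0.199765  b=𝟙ᵀp=2.326584  c=𝟙ᵀq=29.685573  D=ac−b²=0.517136
λ₁=(c·0.092−b)/D = (29.685573·0.092−2.326584)/0.517136 = 0.782172
λ₂=(a−b·0.092)/D = (0.199765−2.326584·0.092)/0.517136 = -0.027616
w* = 0.782172·p + -0.027616·q:
  w_0 = 0.782172·0.7216 + -0.027616·3.3224 = 0.4727  (Exxon)
  w_1 = 0.782172·0.8039 + -0.027616·11.5699 = 0.3092  (Oracle)
  w_2 = 0.782172·0.8011 + -0.027616·14.7933 = 0.2181  (JPMorgan)
Σw_i=1.0000  μᵀw=0.0920
σ²=wᵀΣw=λ₁·μ_p+λ₂ = 0.782172·0.092 + -0.027616 = 0.044344 ≈ 0.0443

0.3092


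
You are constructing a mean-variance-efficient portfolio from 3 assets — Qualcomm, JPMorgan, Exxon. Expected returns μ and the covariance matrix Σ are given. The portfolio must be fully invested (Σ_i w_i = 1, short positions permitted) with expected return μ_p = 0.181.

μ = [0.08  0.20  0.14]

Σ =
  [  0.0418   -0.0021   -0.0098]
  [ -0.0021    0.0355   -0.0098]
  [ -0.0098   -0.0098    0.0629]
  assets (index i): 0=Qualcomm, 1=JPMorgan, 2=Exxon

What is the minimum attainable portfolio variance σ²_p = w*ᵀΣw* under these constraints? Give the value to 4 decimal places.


g=Σ⁻¹μ = [3.1463  6.8649  3.7855]
h=Σ⁻¹𝟙 = [32.0713  37.4449  26.7291]
a=μᵀg=2.154665  b=𝟙ᵀg=13.796756  c=𝟙ᵀh=96.245264  D=ac−b²=17.025868
λ₁=(c·0.181−b)/D = (96.245264·0.181−13.796756)/17.025868 = 0.212831
λ₂=(a−b·0.181)/D = (2.154665−13.796756·0.181)/17.025868 = -0.020119
w* = 0.212831·g + -0.020119·h:
  w_0 = 0.212831·3.1463 + -0.020119·32.0713 = 0.0244  (Qualcomm)
  w_1 = 0.212831·6.8649 + -0.020119·37.4449 = 0.7077  (JPMorgan)
  w_2 = 0.212831·3.7855 + -0.020119·26.7291 = 0.2679  (Exxon)
Σw_i=1.0000  μᵀw=0.1810
σ²=wᵀΣw=λ₁·μ_p+λ₂ = 0.212831·0.181 + -0.020119 = 0.018403 ≈ 0.0184

0.0184


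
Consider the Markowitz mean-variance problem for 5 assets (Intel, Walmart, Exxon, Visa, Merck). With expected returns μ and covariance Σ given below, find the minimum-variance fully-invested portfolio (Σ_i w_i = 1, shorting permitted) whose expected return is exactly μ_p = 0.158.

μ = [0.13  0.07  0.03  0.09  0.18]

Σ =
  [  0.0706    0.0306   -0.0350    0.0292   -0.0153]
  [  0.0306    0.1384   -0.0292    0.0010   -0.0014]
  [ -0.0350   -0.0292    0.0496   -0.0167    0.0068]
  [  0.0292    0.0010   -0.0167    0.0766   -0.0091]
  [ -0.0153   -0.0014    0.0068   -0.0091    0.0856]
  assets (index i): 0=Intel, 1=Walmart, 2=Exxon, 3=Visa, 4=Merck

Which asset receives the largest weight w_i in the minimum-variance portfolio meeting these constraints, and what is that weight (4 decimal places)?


Merck (0.5447)

x=Σ⁻¹μ = [3.4543  0.4463  3.2448  0.8641  2.5616]
y=Σ⁻¹𝟙 = [33.0576  11.0445  52.4866  13.5389  15.0413]
a=μᵀx=1.116503  b=𝟙ᵀx=10.571136  c=𝟙ᵀy=125.168862  D=ac−b²=28.002476
λ₁=(c·0.158−b)/D = (125.168862·0.158−10.571136)/28.002476 = 0.328740
λ₂=(a−b·0.158)/D = (1.116503−10.571136·0.158)/28.002476 = -0.019775
w* = 0.328740·x + -0.019775·y:
  w_0 = 0.328740·3.4543 + -0.019775·33.0576 = 0.4819  (Intel)
  w_1 = 0.328740·0.4463 + -0.019775·11.0445 = -0.0717  (Walmart)
  w_2 = 0.328740·3.2448 + -0.019775·52.4866 = 0.0288  (Exxon)
  w_3 = 0.328740·0.8641 + -0.019775·13.5389 = 0.0163  (Visa)
  w_4 = 0.328740·2.5616 + -0.019775·15.0413 = 0.5447  (Merck)
Σw_i=1.0000  μᵀw=0.1580
σ²=wᵀΣw=λ₁·μ_p+λ₂ = 0.328740·0.158 + -0.019775 = 0.032166 ≈ 0.0322


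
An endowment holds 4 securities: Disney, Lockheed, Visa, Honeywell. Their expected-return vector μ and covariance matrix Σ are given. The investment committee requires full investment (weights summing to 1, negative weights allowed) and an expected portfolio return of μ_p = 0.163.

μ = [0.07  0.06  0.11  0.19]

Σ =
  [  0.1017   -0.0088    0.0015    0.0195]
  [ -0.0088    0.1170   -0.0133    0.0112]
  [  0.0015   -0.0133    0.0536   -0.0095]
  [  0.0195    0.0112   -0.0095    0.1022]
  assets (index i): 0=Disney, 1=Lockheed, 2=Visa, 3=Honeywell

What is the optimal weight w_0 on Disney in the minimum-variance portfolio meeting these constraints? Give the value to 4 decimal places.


-0.0899

g=Σ⁻¹μ = [0.3296  0.6395  2.5496  1.9631]
h=Σ⁻¹𝟙 = [8.7095  10.9201  22.7246  9.0386]
a=μᵀg=0.714899  b=𝟙ᵀg=5.481909  c=𝟙ᵀh=51.392788  D=ac−b²=6.689333
λ₁=(c·0.163−b)/D = (51.392788·0.163−5.481909)/6.689333 = 0.432796
λ₂=(a−b·0.163)/D = (0.714899−5.481909·0.163)/6.689333 = -0.026707
w* = 0.432796·g + -0.026707·h:
  w_0 = 0.432796·0.3296 + -0.026707·8.7095 = -0.0899  (Disney)
  w_1 = 0.432796·0.6395 + -0.026707·10.9201 = -0.0149  (Lockheed)
  w_2 = 0.432796·2.5496 + -0.026707·22.7246 = 0.4966  (Visa)
  w_3 = 0.432796·1.9631 + -0.026707·9.0386 = 0.6082  (Honeywell)
Σw_i=1.0000  μᵀw=0.1630
σ²=wᵀΣw=λ₁·μ_p+λ₂ = 0.432796·0.163 + -0.026707 = 0.043839 ≈ 0.0438


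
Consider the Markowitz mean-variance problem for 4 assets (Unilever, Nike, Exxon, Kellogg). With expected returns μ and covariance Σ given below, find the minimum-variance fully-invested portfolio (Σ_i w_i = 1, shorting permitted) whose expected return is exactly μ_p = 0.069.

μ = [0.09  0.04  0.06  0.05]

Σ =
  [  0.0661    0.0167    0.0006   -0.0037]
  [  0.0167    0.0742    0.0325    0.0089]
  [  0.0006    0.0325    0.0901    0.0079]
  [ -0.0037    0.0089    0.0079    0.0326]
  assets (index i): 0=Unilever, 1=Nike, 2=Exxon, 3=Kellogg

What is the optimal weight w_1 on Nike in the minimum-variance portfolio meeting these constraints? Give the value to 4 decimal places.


-0.0611

x=Σ⁻¹μ = [1.5139  -0.2635  0.6079  1.6302]
y=Σ⁻¹𝟙 = [15.9435  3.1329  7.2432  29.8738]
a=μᵀx=0.243694  b=𝟙ᵀx=3.488517  c=𝟙ᵀy=56.193467  D=ac−b²=1.524280
λ₁=(c·0.069−b)/D = (56.193467·0.069−3.488517)/1.524280 = 0.255092
λ₂=(a−b·0.069)/D = (0.243694−3.488517·0.069)/1.524280 = 0.001959
w* = 0.255092·x + 0.001959·y:
  w_0 = 0.255092·1.5139 + 0.001959·15.9435 = 0.4174  (Unilever)
  w_1 = 0.255092·-0.2635 + 0.001959·3.1329 = -0.0611  (Nike)
  w_2 = 0.255092·0.6079 + 0.001959·7.2432 = 0.1693  (Exxon)
  w_3 = 0.255092·1.6302 + 0.001959·29.8738 = 0.4744  (Kellogg)
Σw_i=1.0000  μᵀw=0.0690
σ²=wᵀΣw=λ₁·μ_p+λ₂ = 0.255092·0.069 + 0.001959 = 0.019561 ≈ 0.0196


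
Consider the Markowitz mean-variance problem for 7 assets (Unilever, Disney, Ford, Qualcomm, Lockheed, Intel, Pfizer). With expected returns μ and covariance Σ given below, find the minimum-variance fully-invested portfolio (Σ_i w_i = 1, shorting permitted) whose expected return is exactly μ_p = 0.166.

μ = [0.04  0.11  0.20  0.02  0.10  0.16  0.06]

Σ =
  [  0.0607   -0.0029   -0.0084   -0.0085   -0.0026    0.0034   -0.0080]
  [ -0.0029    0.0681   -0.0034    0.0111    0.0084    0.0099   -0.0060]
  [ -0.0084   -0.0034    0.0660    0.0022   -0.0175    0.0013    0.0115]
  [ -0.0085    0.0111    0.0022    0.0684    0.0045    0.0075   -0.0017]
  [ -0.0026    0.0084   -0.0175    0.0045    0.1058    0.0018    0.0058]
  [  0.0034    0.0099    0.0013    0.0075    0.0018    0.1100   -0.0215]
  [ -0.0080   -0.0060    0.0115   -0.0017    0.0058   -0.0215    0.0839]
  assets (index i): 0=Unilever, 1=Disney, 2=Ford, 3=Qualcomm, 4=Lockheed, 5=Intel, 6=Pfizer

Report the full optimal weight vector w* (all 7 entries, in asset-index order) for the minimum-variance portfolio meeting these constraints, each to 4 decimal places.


u=Σ⁻¹μ = [1.2750  1.5624  3.4891  -0.1366  1.3727  1.3611  0.7213]
v=Σ⁻¹𝟙 = [23.4042  13.1012  18.4816  13.5194  10.5359  8.6753  14.3230]
a=μᵀu=1.316275  b=𝟙ᵀu=9.645024  c=𝟙ᵀv=102.040564  D=ac−b²=41.287000
λ₁=(c·0.166−b)/D = (102.040564·0.166−9.645024)/41.287000 = 0.176659
λ₂=(a−b·0.166)/D = (1.316275−9.645024·0.166)/41.287000 = -0.006898
w* = 0.176659·u + -0.006898·v:
  w_0 = 0.176659·1.2750 + -0.006898·23.4042 = 0.0638  (Unilever)
  w_1 = 0.176659·1.5624 + -0.006898·13.1012 = 0.1856  (Disney)
  w_2 = 0.176659·3.4891 + -0.006898·18.4816 = 0.4889  (Ford)
  w_3 = 0.176659·-0.1366 + -0.006898·13.5194 = -0.1174  (Qualcomm)
  w_4 = 0.176659·1.3727 + -0.006898·10.5359 = 0.1698  (Lockheed)
  w_5 = 0.176659·1.3611 + -0.006898·8.6753 = 0.1806  (Intel)
  w_6 = 0.176659·0.7213 + -0.006898·14.3230 = 0.0286  (Pfizer)
Σw_i=1.0000  μᵀw=0.1660
σ²=wᵀΣw=λ₁·μ_p+λ₂ = 0.176659·0.166 + -0.006898 = 0.022427 ≈ 0.0224

0.0638  0.1856  0.4889  -0.1174  0.1698  0.1806  0.0286


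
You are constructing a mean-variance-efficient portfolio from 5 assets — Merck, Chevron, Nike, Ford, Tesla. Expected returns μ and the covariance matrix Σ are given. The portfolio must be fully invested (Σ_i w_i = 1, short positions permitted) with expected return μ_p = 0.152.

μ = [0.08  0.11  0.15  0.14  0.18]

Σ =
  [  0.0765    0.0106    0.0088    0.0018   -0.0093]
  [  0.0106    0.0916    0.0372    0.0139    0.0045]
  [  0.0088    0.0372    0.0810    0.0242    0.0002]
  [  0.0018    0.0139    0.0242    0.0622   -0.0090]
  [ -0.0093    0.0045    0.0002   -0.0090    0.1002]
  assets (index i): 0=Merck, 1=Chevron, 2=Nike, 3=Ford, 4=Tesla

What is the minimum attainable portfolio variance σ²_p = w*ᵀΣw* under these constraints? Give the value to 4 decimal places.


u=Σ⁻¹μ = [1.0996  0.2547  0.9898  2.0767  2.0716]
v=Σ⁻¹𝟙 = [13.0582  4.8295  4.2765  14.7345  12.2901]
a=μᵀu=0.928083  b=𝟙ᵀu=6.492411  c=𝟙ᵀv=49.188704  D=ac−b²=3.499788
λ₁=(c·0.152−b)/D = (49.188704·0.152−6.492411)/3.499788 = 0.281238
λ₂=(a−b·0.152)/D = (0.928083−6.492411·0.152)/3.499788 = -0.016791
w* = 0.281238·u + -0.016791·v:
  w_0 = 0.281238·1.0996 + -0.016791·13.0582 = 0.0900  (Merck)
  w_1 = 0.281238·0.2547 + -0.016791·4.8295 = -0.0094  (Chevron)
  w_2 = 0.281238·0.9898 + -0.016791·4.2765 = 0.2066  (Nike)
  w_3 = 0.281238·2.0767 + -0.016791·14.7345 = 0.3366  (Ford)
  w_4 = 0.281238·2.0716 + -0.016791·12.2901 = 0.3762  (Tesla)
Σw_i=1.0000  μᵀw=0.1520
σ²=wᵀΣw=λ₁·μ_p+λ₂ = 0.281238·0.152 + -0.016791 = 0.025957 ≈ 0.0260

0.0260


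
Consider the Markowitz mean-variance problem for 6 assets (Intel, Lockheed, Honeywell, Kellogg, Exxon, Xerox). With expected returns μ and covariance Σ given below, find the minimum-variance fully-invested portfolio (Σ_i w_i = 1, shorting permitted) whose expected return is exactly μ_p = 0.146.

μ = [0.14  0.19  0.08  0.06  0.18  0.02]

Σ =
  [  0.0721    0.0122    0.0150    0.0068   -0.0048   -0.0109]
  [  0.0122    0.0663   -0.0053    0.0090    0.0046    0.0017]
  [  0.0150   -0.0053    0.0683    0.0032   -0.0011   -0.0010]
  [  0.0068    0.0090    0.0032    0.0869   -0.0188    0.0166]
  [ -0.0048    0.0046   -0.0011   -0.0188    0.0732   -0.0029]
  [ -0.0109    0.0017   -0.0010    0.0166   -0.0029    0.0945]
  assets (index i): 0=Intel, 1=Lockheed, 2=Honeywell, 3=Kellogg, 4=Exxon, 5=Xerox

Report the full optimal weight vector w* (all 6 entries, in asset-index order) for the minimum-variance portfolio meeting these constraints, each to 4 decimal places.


u=Σ⁻¹μ = [1.4653  2.3794  1.0431  0.8070  2.6399  0.2881]
v=Σ⁻¹𝟙 = [10.9639  11.2049  13.0284  10.7029  17.0336  10.4256]
a=μᵀu=1.270050  b=𝟙ᵀu=8.622893  c=𝟙ᵀv=73.359302  D=ac−b²=18.815710
λ₁=(c·0.146−b)/D = (73.359302·0.146−8.622893)/18.815710 = 0.110948
λ₂=(a−b·0.146)/D = (1.270050−8.622893·0.146)/18.815710 = 0.000590
w* = 0.110948·u + 0.000590·v:
  w_0 = 0.110948·1.4653 + 0.000590·10.9639 = 0.1690  (Intel)
  w_1 = 0.110948·2.3794 + 0.000590·11.2049 = 0.2706  (Lockheed)
  w_2 = 0.110948·1.0431 + 0.000590·13.0284 = 0.1234  (Honeywell)
  w_3 = 0.110948·0.8070 + 0.000590·10.7029 = 0.0959  (Kellogg)
  w_4 = 0.110948·2.6399 + 0.000590·17.0336 = 0.3030  (Exxon)
  w_5 = 0.110948·0.2881 + 0.000590·10.4256 = 0.0381  (Xerox)
Σw_i=1.0000  μᵀw=0.1460
σ²=wᵀΣw=λ₁·μ_p+λ₂ = 0.110948·0.146 + 0.000590 = 0.016789 ≈ 0.0168

0.1690  0.2706  0.1234  0.0959  0.3030  0.0381


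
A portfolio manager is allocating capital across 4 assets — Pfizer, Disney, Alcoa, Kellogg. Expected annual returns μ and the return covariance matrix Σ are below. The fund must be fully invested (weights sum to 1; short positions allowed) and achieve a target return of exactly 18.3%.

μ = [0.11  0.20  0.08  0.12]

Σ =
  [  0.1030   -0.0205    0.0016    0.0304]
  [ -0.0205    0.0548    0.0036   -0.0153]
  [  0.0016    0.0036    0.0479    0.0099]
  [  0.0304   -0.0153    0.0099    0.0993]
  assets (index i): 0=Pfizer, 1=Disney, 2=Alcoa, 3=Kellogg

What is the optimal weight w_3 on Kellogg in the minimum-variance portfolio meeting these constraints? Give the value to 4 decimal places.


u=Σ⁻¹μ = [1.5636  4.5399  1.0020  1.3294]
v=Σ⁻¹𝟙 = [11.6951  23.8781  16.9388  8.4805]
a=μᵀu=1.319659  b=𝟙ᵀu=8.434843  c=𝟙ᵀv=60.992485  D=ac−b²=9.342686
λ₁=(c·0.183−b)/D = (60.992485·0.183−8.434843)/9.342686 = 0.291863
λ₂=(a−b·0.183)/D = (1.319659−8.434843·0.183)/9.342686 = -0.023967
w* = 0.291863·u + -0.023967·v:
  w_0 = 0.291863·1.5636 + -0.023967·11.6951 = 0.1761  (Pfizer)
  w_1 = 0.291863·4.5399 + -0.023967·23.8781 = 0.7527  (Disney)
  w_2 = 0.291863·1.0020 + -0.023967·16.9388 = -0.1135  (Alcoa)
  w_3 = 0.291863·1.3294 + -0.023967·8.4805 = 0.1847  (Kellogg)
Σw_i=1.0000  μᵀw=0.1830
σ²=wᵀΣw=λ₁·μ_p+λ₂ = 0.291863·0.183 + -0.023967 = 0.029444 ≈ 0.0294

0.1847
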